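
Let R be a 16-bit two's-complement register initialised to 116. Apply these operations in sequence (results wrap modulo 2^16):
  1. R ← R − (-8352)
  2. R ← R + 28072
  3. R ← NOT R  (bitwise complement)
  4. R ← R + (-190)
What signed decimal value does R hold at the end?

28805

Start: R = 116 = 0000000001110100.
R = 116 − (-8352) = 8468 = 0010000100010100
R = 8468 + 28072 = 36540; wraps to -28996 = 1000111010111100
R = NOT 1000111010111100 = 0111000101000011 = 28995
R = 28995 + (-190) = 28805 = 0111000010000101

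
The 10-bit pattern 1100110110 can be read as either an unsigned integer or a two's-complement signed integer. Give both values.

unsigned = 822, signed = -202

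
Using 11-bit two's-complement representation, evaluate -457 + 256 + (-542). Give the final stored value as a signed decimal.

-457 + 256 = -201 (11100110111)
-201 + (-542) = -743 (10100011001)

-743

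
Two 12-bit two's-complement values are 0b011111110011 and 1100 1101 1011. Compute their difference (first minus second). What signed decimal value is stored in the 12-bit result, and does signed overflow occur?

0b011111110011 → 011111110011 = 2035 (signed)
1100 1101 1011 → 110011011011 = -805 (signed)
Subtract via negate-and-add: invert 110011011011 + 1 = 001100100101 (i.e. 805).
  011111110011
+ 001100100101
= 101100011000
Result 101100011000: MSB = 1 → 2840 − 4096 = -1256.
Both addends (after negating the subtrahend) are non-negative but the stored result is negative: signed overflow. The true value 2035 − (-805) = 2840 lies outside [-2048, 2047].

-1256; overflow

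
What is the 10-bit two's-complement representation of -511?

1000000001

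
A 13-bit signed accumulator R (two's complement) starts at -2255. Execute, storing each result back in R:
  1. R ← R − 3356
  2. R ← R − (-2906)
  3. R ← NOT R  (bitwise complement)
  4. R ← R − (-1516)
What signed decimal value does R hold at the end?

Start: R = -2255 = 1011100110001.
R = -2255 − 3356 = -5611; wraps to 2581 = 0101000010101
R = 2581 − (-2906) = 5487; wraps to -2705 = 1010101101111
R = NOT 1010101101111 = 0101010010000 = 2704
R = 2704 − (-1516) = 4220; wraps to -3972 = 1000001111100

-3972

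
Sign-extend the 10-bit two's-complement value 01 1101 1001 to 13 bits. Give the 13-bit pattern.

MSB of 0111011001 is 0; replicate it into the new high bits.
000|0111011001 → 0000111011001 (still 473).

0000111011001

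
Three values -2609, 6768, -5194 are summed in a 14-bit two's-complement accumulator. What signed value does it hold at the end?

-1035

-2609 + 6768 = 4159 (01000000111111)
4159 + (-5194) = -1035 (11101111110101)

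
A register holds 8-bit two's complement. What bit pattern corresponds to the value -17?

|-17| = 17 = 00010001 in 8 bits.
Invert the bits: 11101110. Add 1: 11101111.

11101111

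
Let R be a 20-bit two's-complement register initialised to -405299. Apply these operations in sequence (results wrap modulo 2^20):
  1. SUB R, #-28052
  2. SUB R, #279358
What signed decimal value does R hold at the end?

Start: R = -405299 = 10011101000011001101.
R = -405299 − (-28052) = -377247 = 10100011111001100001
R = -377247 − 279358 = -656605; wraps to 391971 = 01011111101100100011

391971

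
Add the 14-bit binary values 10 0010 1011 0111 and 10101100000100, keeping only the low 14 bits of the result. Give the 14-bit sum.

00110110111011

  10001010110111
+ 10101100000100
= 00110110111011  (discard carry-out 1)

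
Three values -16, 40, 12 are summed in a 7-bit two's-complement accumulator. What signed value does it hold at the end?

-16 + 40 = 24 (0011000)
24 + 12 = 36 (0100100)

36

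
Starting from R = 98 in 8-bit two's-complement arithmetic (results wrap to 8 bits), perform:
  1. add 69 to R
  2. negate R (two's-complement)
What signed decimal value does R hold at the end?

Start: R = 98 = 01100010.
R = 98 + 69 = 167; wraps to -89 = 10100111
R = −(-89) = 89 = 01011001

89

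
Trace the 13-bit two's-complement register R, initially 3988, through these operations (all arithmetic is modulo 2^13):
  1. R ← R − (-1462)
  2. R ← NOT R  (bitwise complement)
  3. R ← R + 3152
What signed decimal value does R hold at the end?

-2299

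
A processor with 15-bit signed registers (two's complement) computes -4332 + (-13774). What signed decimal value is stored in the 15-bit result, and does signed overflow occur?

-4332 → 110111100010100
-13774 → 100101000110010
  110111100010100
+ 100101000110010
= 011100101000110  (discard carry-out 1)
Result 011100101000110: MSB = 0 → value 14662.
Both addends are negative but the stored result is non-negative: signed overflow. The true value -4332 + (-13774) = -18106 lies outside [-16384, 16383].

14662; overflow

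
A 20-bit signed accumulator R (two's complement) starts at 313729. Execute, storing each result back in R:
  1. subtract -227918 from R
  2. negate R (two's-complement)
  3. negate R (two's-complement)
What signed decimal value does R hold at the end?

Start: R = 313729 = 01001100100110000001.
R = 313729 − (-227918) = 541647; wraps to -506929 = 10000100001111001111
R = −(-506929) = 506929 = 01111011110000110001
R = −(506929) = -506929 = 10000100001111001111

-506929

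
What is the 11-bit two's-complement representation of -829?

|-829| = 829 = 01100111101 in 11 bits.
Invert the bits: 10011000010. Add 1: 10011000011.
Check: 10011000011 reads as 1219 − 2048 = -829.

10011000011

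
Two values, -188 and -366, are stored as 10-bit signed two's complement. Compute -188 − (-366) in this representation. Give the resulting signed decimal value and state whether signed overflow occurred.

-188 → 1101000100
-366 → 1010010010
Subtract via negate-and-add: invert 1010010010 + 1 = 0101101110 (i.e. 366).
  1101000100
+ 0101101110
= 0010110010  (discard carry-out 1)
Result 0010110010: MSB = 0 → value 178.
Addends (after negating the subtrahend) have opposite signs, so signed overflow cannot occur.

178; no overflow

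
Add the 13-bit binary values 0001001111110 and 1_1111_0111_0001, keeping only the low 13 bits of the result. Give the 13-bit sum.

  0001001111110
+ 1111101110001
= 0000111101111  (discard carry-out 1)

0000111101111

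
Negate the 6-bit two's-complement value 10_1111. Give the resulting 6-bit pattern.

010001

Invert: 010000. Add 1: 010001.
Check: 101111 = -17, 010001 = 17.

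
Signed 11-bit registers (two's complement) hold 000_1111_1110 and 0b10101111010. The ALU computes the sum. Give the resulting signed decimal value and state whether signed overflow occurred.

-392; no overflow

000_1111_1110 → 00011111110 = 254 (signed)
0b10101111010 → 10101111010 = -646 (signed)
  00011111110
+ 10101111010
= 11001111000
Result 11001111000: MSB = 1 → 1656 − 2048 = -392.
Addends have opposite signs, so signed overflow cannot occur.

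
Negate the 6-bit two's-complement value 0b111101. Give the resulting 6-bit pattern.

Invert: 000010. Add 1: 000011.
Check: 111101 = -3, 000011 = 3.

000011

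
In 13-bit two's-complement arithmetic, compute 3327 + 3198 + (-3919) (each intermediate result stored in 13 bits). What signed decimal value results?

2606

3327 + 3198 = 6525 → wraps to -1667 (1100101111101)
-1667 + (-3919) = -5586 → wraps to 2606 (0101000101110)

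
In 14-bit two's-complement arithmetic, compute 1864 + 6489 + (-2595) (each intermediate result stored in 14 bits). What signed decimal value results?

5758

1864 + 6489 = 8353 → wraps to -8031 (10000010100001)
-8031 + (-2595) = -10626 → wraps to 5758 (01011001111110)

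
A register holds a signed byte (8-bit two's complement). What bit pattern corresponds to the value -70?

10111010

|-70| = 70 = 01000110 in 8 bits.
Invert the bits: 10111001. Add 1: 10111010.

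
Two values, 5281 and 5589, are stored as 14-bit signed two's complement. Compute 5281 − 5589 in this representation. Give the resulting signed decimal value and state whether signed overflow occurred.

5281 → 01010010100001
5589 → 01010111010101
Subtract via negate-and-add: invert 01010111010101 + 1 = 10101000101011 (i.e. -5589).
  01010010100001
+ 10101000101011
= 11111011001100
Result 11111011001100: MSB = 1 → 16076 − 16384 = -308.
Addends (after negating the subtrahend) have opposite signs, so signed overflow cannot occur.

-308; no overflow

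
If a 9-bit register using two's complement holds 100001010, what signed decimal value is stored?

-246

MSB is 1, so the value is negative.
Invert: 011110101. Add 1: 011110110 = 246. So the value is −246.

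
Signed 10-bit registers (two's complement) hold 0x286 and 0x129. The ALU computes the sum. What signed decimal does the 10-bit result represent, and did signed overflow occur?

-81; no overflow

0x286 = 1010000110 = -378 (signed)
0x129 = 0100101001 = 297 (signed)
  1010000110
+ 0100101001
= 1110101111
Result 1110101111: MSB = 1 → 943 − 1024 = -81.
Addends have opposite signs, so signed overflow cannot occur.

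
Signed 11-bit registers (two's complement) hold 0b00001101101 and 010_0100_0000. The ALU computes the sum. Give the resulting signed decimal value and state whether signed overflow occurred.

685; no overflow

0b00001101101 → 00001101101 = 109 (signed)
010_0100_0000 → 01001000000 = 576 (signed)
  00001101101
+ 01001000000
= 01010101101
Result 01010101101: MSB = 0 → value 685.
Both addends are non-negative and so is the stored result: no signed overflow.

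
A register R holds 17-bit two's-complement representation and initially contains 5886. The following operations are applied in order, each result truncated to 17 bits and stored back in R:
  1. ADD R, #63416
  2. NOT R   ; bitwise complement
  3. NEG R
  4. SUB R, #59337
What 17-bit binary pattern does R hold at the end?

Start: R = 5886 = 00001011011111110.
R = 5886 + 63416 = 69302; wraps to -61770 = 10000111010110110
R = NOT 10000111010110110 = 01111000101001001 = 61769
R = −(61769) = -61769 = 10000111010110111
R = -61769 − 59337 = -121106; wraps to 9966 = 00010011011101110

00010011011101110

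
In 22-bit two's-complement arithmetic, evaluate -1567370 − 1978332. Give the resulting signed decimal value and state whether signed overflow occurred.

-1567370 → 1010000001010101110110
1978332 → 0111100010111111011100
Subtract via negate-and-add: invert 0111100010111111011100 + 1 = 1000011101000000100100 (i.e. -1978332).
  1010000001010101110110
+ 1000011101000000100100
= 0010011110010110011010  (discard carry-out 1)
Result 0010011110010110011010: MSB = 0 → value 648602.
Both addends (after negating the subtrahend) are negative but the stored result is non-negative: signed overflow. The true value -1567370 − 1978332 = -3545702 lies outside [-2097152, 2097151].

648602; overflow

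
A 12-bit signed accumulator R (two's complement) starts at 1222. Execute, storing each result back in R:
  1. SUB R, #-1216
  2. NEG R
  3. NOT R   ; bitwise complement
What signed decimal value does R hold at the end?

Start: R = 1222 = 010011000110.
R = 1222 − (-1216) = 2438; wraps to -1658 = 100110000110
R = −(-1658) = 1658 = 011001111010
R = NOT 011001111010 = 100110000101 = -1659

-1659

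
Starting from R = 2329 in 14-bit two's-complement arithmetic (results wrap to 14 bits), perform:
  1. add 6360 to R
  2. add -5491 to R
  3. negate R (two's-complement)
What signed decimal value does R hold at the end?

-3198

Start: R = 2329 = 00100100011001.
R = 2329 + 6360 = 8689; wraps to -7695 = 10000111110001
R = -7695 + (-5491) = -13186; wraps to 3198 = 00110001111110
R = −(3198) = -3198 = 11001110000010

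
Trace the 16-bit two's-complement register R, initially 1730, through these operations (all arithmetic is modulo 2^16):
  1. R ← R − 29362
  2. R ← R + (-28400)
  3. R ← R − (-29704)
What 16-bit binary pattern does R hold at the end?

Start: R = 1730 = 0000011011000010.
R = 1730 − 29362 = -27632 = 1001010000010000
R = -27632 + (-28400) = -56032; wraps to 9504 = 0010010100100000
R = 9504 − (-29704) = 39208; wraps to -26328 = 1001100100101000

1001100100101000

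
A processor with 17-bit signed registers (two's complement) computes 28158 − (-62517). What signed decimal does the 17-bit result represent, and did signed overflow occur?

28158 → 00110110111111110
-62517 → 10000101111001011
Subtract via negate-and-add: invert 10000101111001011 + 1 = 01111010000110101 (i.e. 62517).
  00110110111111110
+ 01111010000110101
= 10110001000110011
Result 10110001000110011: MSB = 1 → 90675 − 131072 = -40397.
Both addends (after negating the subtrahend) are non-negative but the stored result is negative: signed overflow. The true value 28158 − (-62517) = 90675 lies outside [-65536, 65535].

-40397; overflow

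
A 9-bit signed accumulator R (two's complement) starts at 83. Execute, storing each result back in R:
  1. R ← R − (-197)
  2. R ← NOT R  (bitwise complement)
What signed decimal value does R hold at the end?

231

Start: R = 83 = 001010011.
R = 83 − (-197) = 280; wraps to -232 = 100011000
R = NOT 100011000 = 011100111 = 231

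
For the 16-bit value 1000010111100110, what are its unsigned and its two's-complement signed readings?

Unsigned: 1000010111100110 = 34278.
Signed: MSB=1 → 34278 − 65536 = -31258.

unsigned = 34278, signed = -31258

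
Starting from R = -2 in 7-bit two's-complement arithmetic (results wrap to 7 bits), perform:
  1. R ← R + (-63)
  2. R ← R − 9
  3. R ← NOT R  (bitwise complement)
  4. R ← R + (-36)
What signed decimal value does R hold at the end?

37

Start: R = -2 = 1111110.
R = -2 + (-63) = -65; wraps to 63 = 0111111
R = 63 − 9 = 54 = 0110110
R = NOT 0110110 = 1001001 = -55
R = -55 + (-36) = -91; wraps to 37 = 0100101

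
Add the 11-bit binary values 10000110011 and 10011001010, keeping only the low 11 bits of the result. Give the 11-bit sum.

00011111101

  10000110011
+ 10011001010
= 00011111101  (discard carry-out 1)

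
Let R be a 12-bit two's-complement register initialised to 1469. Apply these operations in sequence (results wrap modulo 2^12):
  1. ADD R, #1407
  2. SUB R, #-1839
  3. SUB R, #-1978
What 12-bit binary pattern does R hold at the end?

Start: R = 1469 = 010110111101.
R = 1469 + 1407 = 2876; wraps to -1220 = 101100111100
R = -1220 − (-1839) = 619 = 001001101011
R = 619 − (-1978) = 2597; wraps to -1499 = 101000100101

101000100101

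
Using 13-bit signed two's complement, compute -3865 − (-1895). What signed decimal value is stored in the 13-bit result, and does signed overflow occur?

-1970; no overflow

-3865 → 1000011100111
-1895 → 1100010011001
Subtract via negate-and-add: invert 1100010011001 + 1 = 0011101100111 (i.e. 1895).
  1000011100111
+ 0011101100111
= 1100001001110
Result 1100001001110: MSB = 1 → 6222 − 8192 = -1970.
Addends (after negating the subtrahend) have opposite signs, so signed overflow cannot occur.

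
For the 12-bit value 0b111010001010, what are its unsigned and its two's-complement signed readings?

unsigned = 3722, signed = -374

Unsigned: 111010001010 = 3722.
Signed: MSB=1 → 3722 − 4096 = -374.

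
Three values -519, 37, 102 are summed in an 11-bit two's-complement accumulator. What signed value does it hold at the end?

-519 + 37 = -482 (11000011110)
-482 + 102 = -380 (11010000100)

-380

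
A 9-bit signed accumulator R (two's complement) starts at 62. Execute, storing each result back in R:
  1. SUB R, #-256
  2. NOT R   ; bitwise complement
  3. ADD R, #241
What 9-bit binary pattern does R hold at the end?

110110010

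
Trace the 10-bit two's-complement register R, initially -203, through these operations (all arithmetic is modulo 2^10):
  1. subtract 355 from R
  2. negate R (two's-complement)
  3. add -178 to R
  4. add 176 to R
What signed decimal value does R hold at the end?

Start: R = -203 = 1100110101.
R = -203 − 355 = -558; wraps to 466 = 0111010010
R = −(466) = -466 = 1000101110
R = -466 + (-178) = -644; wraps to 380 = 0101111100
R = 380 + 176 = 556; wraps to -468 = 1000101100

-468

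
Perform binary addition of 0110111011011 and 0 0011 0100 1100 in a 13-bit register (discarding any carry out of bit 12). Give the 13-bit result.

1000100100111

  0110111011011
+ 0001101001100
= 1000100100111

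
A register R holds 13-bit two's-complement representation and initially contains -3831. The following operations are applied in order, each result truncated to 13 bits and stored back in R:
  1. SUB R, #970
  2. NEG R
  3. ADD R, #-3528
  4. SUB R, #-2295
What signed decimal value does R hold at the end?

3568

Start: R = -3831 = 1000100001001.
R = -3831 − 970 = -4801; wraps to 3391 = 0110100111111
R = −(3391) = -3391 = 1001011000001
R = -3391 + (-3528) = -6919; wraps to 1273 = 0010011111001
R = 1273 − (-2295) = 3568 = 0110111110000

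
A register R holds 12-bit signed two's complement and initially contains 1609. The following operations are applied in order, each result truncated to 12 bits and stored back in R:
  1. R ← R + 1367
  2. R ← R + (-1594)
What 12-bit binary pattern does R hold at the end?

Start: R = 1609 = 011001001001.
R = 1609 + 1367 = 2976; wraps to -1120 = 101110100000
R = -1120 + (-1594) = -2714; wraps to 1382 = 010101100110

010101100110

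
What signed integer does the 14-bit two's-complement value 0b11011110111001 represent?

MSB is 1, so the value is negative.
Invert: 00100001000110. Add 1: 00100001000111 = 2119. So the value is −2119.

-2119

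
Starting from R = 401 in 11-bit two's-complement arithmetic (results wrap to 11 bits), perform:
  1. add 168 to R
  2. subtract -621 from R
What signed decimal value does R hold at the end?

-858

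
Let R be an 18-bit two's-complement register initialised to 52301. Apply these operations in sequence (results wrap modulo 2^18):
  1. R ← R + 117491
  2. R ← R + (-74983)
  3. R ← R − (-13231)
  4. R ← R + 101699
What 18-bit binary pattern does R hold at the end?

110011001101001011

Start: R = 52301 = 001100110001001101.
R = 52301 + 117491 = 169792; wraps to -92352 = 101001011101000000
R = -92352 + (-74983) = -167335; wraps to 94809 = 010111001001011001
R = 94809 − (-13231) = 108040 = 011010011000001000
R = 108040 + 101699 = 209739; wraps to -52405 = 110011001101001011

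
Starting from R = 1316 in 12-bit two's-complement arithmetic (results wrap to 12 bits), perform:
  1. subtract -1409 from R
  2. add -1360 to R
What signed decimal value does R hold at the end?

1365

Start: R = 1316 = 010100100100.
R = 1316 − (-1409) = 2725; wraps to -1371 = 101010100101
R = -1371 + (-1360) = -2731; wraps to 1365 = 010101010101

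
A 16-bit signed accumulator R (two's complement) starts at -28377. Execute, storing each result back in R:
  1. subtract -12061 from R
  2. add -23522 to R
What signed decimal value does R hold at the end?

25698

Start: R = -28377 = 1001000100100111.
R = -28377 − (-12061) = -16316 = 1100000001000100
R = -16316 + (-23522) = -39838; wraps to 25698 = 0110010001100010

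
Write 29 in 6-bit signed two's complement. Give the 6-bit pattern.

011101

29 is non-negative, so write it directly in 6 bits: 011101.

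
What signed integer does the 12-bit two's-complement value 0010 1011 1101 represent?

701

MSB is 0, so the value is non-negative: 001010111101 = 701.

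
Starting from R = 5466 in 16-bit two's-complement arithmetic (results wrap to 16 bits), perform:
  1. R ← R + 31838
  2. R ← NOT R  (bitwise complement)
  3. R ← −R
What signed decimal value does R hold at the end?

Start: R = 5466 = 0001010101011010.
R = 5466 + 31838 = 37304; wraps to -28232 = 1001000110111000
R = NOT 1001000110111000 = 0110111001000111 = 28231
R = −(28231) = -28231 = 1001000110111001

-28231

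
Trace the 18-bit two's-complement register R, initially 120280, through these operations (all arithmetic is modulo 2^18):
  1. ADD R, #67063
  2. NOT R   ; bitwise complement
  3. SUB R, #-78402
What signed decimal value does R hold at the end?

Start: R = 120280 = 011101010111011000.
R = 120280 + 67063 = 187343; wraps to -74801 = 101101101111001111
R = NOT 101101101111001111 = 010010010000110000 = 74800
R = 74800 − (-78402) = 153202; wraps to -108942 = 100101011001110010

-108942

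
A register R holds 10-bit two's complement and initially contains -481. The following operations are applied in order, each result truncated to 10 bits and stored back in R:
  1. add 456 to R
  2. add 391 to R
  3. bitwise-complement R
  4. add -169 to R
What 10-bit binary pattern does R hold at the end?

0111101000

Start: R = -481 = 1000011111.
R = -481 + 456 = -25 = 1111100111
R = -25 + 391 = 366 = 0101101110
R = NOT 0101101110 = 1010010001 = -367
R = -367 + (-169) = -536; wraps to 488 = 0111101000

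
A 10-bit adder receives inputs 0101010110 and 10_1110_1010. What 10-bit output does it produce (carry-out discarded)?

0001000000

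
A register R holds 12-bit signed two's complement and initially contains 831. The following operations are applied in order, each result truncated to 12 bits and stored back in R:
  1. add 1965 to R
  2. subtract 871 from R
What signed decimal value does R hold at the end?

Start: R = 831 = 001100111111.
R = 831 + 1965 = 2796; wraps to -1300 = 101011101100
R = -1300 − 871 = -2171; wraps to 1925 = 011110000101

1925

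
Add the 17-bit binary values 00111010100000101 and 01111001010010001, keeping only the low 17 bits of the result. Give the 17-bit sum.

10110011110010110

  00111010100000101
+ 01111001010010001
= 10110011110010110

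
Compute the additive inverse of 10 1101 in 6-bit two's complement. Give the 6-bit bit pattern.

010011

Invert: 010010. Add 1: 010011.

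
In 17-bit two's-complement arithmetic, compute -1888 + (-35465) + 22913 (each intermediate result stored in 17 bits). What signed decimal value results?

-14440

-1888 + (-35465) = -37353 (10110111000010111)
-37353 + 22913 = -14440 (11100011110011000)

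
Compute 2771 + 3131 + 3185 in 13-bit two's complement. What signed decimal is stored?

895

2771 + 3131 = 5902 → wraps to -2290 (1011100001110)
-2290 + 3185 = 895 (0001101111111)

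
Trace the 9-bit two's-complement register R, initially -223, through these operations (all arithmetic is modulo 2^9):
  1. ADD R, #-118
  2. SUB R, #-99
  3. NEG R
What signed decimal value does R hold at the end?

Start: R = -223 = 100100001.
R = -223 + (-118) = -341; wraps to 171 = 010101011
R = 171 − (-99) = 270; wraps to -242 = 100001110
R = −(-242) = 242 = 011110010

242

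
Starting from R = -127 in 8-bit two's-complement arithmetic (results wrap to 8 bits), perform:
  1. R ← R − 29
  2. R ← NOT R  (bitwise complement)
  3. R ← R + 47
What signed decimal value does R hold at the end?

Start: R = -127 = 10000001.
R = -127 − 29 = -156; wraps to 100 = 01100100
R = NOT 01100100 = 10011011 = -101
R = -101 + 47 = -54 = 11001010

-54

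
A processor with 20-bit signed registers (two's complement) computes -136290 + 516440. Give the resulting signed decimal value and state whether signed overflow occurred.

-136290 → 11011110101110011110
516440 → 01111110000101011000
  11011110101110011110
+ 01111110000101011000
= 01011100110011110110  (discard carry-out 1)
Result 01011100110011110110: MSB = 0 → value 380150.
Addends have opposite signs, so signed overflow cannot occur.

380150; no overflow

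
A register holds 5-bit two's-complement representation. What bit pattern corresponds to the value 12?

01100

12 is non-negative, so write it directly in 5 bits: 01100.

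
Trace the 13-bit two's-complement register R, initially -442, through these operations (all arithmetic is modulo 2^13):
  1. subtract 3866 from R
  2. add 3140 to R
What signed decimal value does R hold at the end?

-1168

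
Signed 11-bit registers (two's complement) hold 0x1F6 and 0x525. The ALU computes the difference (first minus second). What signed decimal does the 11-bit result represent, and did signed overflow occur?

-815; overflow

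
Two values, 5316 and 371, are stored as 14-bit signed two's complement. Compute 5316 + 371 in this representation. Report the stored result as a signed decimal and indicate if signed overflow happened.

5316 → 01010011000100
371 → 00000101110011
  01010011000100
+ 00000101110011
= 01011000110111
Result 01011000110111: MSB = 0 → value 5687.
Both addends are non-negative and so is the stored result: no signed overflow.

5687; no overflow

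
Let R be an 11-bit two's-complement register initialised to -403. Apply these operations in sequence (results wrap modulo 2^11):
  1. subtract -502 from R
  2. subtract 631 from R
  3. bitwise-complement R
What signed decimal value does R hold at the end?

Start: R = -403 = 11001101101.
R = -403 − (-502) = 99 = 00001100011
R = 99 − 631 = -532 = 10111101100
R = NOT 10111101100 = 01000010011 = 531

531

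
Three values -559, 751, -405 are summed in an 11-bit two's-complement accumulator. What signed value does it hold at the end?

-213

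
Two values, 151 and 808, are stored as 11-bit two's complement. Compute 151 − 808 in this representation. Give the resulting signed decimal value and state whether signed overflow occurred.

-657; no overflow

151 → 00010010111
808 → 01100101000
Subtract via negate-and-add: invert 01100101000 + 1 = 10011011000 (i.e. -808).
  00010010111
+ 10011011000
= 10101101111
Result 10101101111: MSB = 1 → 1391 − 2048 = -657.
Addends (after negating the subtrahend) have opposite signs, so signed overflow cannot occur.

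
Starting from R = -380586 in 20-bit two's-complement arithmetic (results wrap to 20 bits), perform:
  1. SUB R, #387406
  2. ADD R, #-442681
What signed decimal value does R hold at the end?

Start: R = -380586 = 10100011000101010110.
R = -380586 − 387406 = -767992; wraps to 280584 = 01000100100000001000
R = 280584 + (-442681) = -162097 = 11011000011011001111

-162097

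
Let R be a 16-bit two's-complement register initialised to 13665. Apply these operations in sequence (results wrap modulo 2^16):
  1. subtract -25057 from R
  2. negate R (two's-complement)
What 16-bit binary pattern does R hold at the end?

Start: R = 13665 = 0011010101100001.
R = 13665 − (-25057) = 38722; wraps to -26814 = 1001011101000010
R = −(-26814) = 26814 = 0110100010111110

0110100010111110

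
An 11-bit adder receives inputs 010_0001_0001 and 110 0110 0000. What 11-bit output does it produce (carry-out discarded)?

  01000010001
+ 11001100000
= 00001110001  (discard carry-out 1)

00001110001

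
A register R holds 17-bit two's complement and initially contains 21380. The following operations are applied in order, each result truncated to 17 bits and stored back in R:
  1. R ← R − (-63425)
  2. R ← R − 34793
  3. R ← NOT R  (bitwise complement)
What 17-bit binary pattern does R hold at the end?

10011110010100011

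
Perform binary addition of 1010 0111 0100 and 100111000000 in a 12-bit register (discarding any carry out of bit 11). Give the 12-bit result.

010000110100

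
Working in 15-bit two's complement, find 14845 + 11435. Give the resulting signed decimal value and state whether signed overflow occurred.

-6488; overflow

14845 → 011100111111101
11435 → 010110010101011
  011100111111101
+ 010110010101011
= 110011010101000
Result 110011010101000: MSB = 1 → 26280 − 32768 = -6488.
Both addends are non-negative but the stored result is negative: signed overflow. The true value 14845 + 11435 = 26280 lies outside [-16384, 16383].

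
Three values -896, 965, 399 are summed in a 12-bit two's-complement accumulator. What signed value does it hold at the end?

468

-896 + 965 = 69 (000001000101)
69 + 399 = 468 (000111010100)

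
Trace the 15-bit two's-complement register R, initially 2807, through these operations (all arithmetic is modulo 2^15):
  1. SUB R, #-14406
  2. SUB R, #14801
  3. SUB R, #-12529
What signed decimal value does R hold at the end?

Start: R = 2807 = 000101011110111.
R = 2807 − (-14406) = 17213; wraps to -15555 = 100001100111101
R = -15555 − 14801 = -30356; wraps to 2412 = 000100101101100
R = 2412 − (-12529) = 14941 = 011101001011101

14941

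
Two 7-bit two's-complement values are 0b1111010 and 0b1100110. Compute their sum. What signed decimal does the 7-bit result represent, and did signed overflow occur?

-32; no overflow

0b1111010 → 1111010 = -6 (signed)
0b1100110 → 1100110 = -26 (signed)
  1111010
+ 1100110
= 1100000  (discard carry-out 1)
Result 1100000: MSB = 1 → 96 − 128 = -32.
Both addends are negative and so is the stored result: no signed overflow.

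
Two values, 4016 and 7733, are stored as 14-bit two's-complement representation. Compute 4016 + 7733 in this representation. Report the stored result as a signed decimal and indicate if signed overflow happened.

-4635; overflow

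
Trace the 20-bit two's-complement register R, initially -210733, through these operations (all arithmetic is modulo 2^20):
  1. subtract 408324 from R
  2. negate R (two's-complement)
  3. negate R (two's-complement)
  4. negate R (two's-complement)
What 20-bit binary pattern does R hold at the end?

Start: R = -210733 = 11001100100011010011.
R = -210733 − 408324 = -619057; wraps to 429519 = 01101000110111001111
R = −(429519) = -429519 = 10010111001000110001
R = −(-429519) = 429519 = 01101000110111001111
R = −(429519) = -429519 = 10010111001000110001

10010111001000110001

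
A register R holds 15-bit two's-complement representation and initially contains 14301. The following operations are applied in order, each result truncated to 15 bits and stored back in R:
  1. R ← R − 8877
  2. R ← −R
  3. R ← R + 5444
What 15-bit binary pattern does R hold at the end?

Start: R = 14301 = 011011111011101.
R = 14301 − 8877 = 5424 = 001010100110000
R = −(5424) = -5424 = 110101011010000
R = -5424 + 5444 = 20 = 000000000010100

000000000010100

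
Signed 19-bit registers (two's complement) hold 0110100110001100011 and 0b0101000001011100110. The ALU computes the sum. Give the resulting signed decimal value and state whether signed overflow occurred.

-143543; overflow

0110100110001100011 = 216163 (signed)
0b0101000001011100110 → 0101000001011100110 = 164582 (signed)
  0110100110001100011
+ 0101000001011100110
= 1011100111101001001
Result 1011100111101001001: MSB = 1 → 380745 − 524288 = -143543.
Both addends are non-negative but the stored result is negative: signed overflow. The true value 216163 + 164582 = 380745 lies outside [-262144, 262143].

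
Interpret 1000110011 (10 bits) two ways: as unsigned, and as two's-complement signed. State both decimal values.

unsigned = 563, signed = -461

Unsigned: 1000110011 = 563.
Signed: MSB=1 → 563 − 1024 = -461.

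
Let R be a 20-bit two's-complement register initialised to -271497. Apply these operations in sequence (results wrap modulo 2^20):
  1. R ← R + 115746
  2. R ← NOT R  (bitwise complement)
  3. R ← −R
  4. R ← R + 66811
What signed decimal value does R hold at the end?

-88939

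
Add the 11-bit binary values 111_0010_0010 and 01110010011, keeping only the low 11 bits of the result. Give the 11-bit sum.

  11100100010
+ 01110010011
= 01010110101  (discard carry-out 1)

01010110101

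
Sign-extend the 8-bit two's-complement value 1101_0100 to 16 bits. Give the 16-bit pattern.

1111111111010100

MSB of 11010100 is 1; replicate it into the new high bits.
11111111|11010100 → 1111111111010100 (still -44).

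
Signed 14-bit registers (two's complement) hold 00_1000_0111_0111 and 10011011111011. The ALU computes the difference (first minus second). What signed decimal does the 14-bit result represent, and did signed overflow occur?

-7812; overflow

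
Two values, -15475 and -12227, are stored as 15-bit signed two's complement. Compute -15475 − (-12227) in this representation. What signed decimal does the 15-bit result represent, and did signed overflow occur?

-3248; no overflow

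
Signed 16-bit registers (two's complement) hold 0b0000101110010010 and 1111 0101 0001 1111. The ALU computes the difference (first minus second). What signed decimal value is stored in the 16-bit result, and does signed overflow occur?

0b0000101110010010 → 0000101110010010 = 2962 (signed)
1111 0101 0001 1111 → 1111010100011111 = -2785 (signed)
Subtract via negate-and-add: invert 1111010100011111 + 1 = 0000101011100001 (i.e. 2785).
  0000101110010010
+ 0000101011100001
= 0001011001110011
Result 0001011001110011: MSB = 0 → value 5747.
Both addends (after negating the subtrahend) are non-negative and so is the stored result: no signed overflow.

5747; no overflow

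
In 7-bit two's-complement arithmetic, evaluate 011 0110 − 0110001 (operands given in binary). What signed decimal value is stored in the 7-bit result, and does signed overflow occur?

011 0110 → 0110110 = 54 (signed)
0110001 = 49 (signed)
Subtract via negate-and-add: invert 0110001 + 1 = 1001111 (i.e. -49).
  0110110
+ 1001111
= 0000101  (discard carry-out 1)
Result 0000101: MSB = 0 → value 5.
Addends (after negating the subtrahend) have opposite signs, so signed overflow cannot occur.

5; no overflow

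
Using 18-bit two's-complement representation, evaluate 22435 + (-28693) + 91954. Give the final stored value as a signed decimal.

85696

22435 + (-28693) = -6258 (111110011110001110)
-6258 + 91954 = 85696 (010100111011000000)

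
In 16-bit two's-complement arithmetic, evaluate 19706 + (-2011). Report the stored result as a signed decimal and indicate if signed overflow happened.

17695; no overflow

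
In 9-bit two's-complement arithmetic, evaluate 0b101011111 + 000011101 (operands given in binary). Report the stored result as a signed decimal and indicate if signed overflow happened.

-132; no overflow

0b101011111 → 101011111 = -161 (signed)
000011101 = 29 (signed)
  101011111
+ 000011101
= 101111100
Result 101111100: MSB = 1 → 380 − 512 = -132.
Addends have opposite signs, so signed overflow cannot occur.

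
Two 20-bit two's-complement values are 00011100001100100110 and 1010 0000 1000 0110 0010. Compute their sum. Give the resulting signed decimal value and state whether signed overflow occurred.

00011100001100100110 = 115494 (signed)
1010 0000 1000 0110 0010 → 10100000100001100010 = -391070 (signed)
  00011100001100100110
+ 10100000100001100010
= 10111100101110001000
Result 10111100101110001000: MSB = 1 → 773000 − 1048576 = -275576.
Addends have opposite signs, so signed overflow cannot occur.

-275576; no overflow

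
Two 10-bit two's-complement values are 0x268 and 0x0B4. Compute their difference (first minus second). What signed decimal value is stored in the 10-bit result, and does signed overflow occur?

436; overflow

0x268 = 1001101000 = -408 (signed)
0x0B4 = 0010110100 = 180 (signed)
Subtract via negate-and-add: invert 0010110100 + 1 = 1101001100 (i.e. -180).
  1001101000
+ 1101001100
= 0110110100  (discard carry-out 1)
Result 0110110100: MSB = 0 → value 436.
Both addends (after negating the subtrahend) are negative but the stored result is non-negative: signed overflow. The true value -408 − 180 = -588 lies outside [-512, 511].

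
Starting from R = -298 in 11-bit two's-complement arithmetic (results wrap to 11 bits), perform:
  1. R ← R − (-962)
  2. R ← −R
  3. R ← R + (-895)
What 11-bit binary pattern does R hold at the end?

00111101001

Start: R = -298 = 11011010110.
R = -298 − (-962) = 664 = 01010011000
R = −(664) = -664 = 10101101000
R = -664 + (-895) = -1559; wraps to 489 = 00111101001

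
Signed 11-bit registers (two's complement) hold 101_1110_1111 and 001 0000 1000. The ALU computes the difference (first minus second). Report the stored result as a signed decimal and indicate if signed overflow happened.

101_1110_1111 → 10111101111 = -529 (signed)
001 0000 1000 → 00100001000 = 264 (signed)
Subtract via negate-and-add: invert 00100001000 + 1 = 11011111000 (i.e. -264).
  10111101111
+ 11011111000
= 10011100111  (discard carry-out 1)
Result 10011100111: MSB = 1 → 1255 − 2048 = -793.
Both addends (after negating the subtrahend) are negative and so is the stored result: no signed overflow.

-793; no overflow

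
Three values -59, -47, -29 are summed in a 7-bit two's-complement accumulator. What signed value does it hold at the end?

-7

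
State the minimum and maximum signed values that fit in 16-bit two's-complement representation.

min = -32768, max = 32767

Minimum: −2^15 = -32768.
Maximum: 2^15 − 1 = 32767.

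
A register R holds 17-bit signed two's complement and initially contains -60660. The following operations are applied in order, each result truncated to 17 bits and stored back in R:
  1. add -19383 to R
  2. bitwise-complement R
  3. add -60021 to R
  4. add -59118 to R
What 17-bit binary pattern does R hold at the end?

10110011101000111

Start: R = -60660 = 10001001100001100.
R = -60660 + (-19383) = -80043; wraps to 51029 = 01100011101010101
R = NOT 01100011101010101 = 10011100010101010 = -51030
R = -51030 + (-60021) = -111051; wraps to 20021 = 00100111000110101
R = 20021 + (-59118) = -39097 = 10110011101000111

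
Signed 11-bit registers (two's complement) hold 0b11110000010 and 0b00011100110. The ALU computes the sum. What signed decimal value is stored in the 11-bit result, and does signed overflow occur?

0b11110000010 → 11110000010 = -126 (signed)
0b00011100110 → 00011100110 = 230 (signed)
  11110000010
+ 00011100110
= 00001101000  (discard carry-out 1)
Result 00001101000: MSB = 0 → value 104.
Addends have opposite signs, so signed overflow cannot occur.

104; no overflow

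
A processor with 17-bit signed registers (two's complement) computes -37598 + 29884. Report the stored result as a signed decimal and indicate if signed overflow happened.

-37598 → 10110110100100010
29884 → 00111010010111100
  10110110100100010
+ 00111010010111100
= 11110000111011110
Result 11110000111011110: MSB = 1 → 123358 − 131072 = -7714.
Addends have opposite signs, so signed overflow cannot occur.

-7714; no overflow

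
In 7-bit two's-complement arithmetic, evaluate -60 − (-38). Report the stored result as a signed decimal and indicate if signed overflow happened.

-60 → 1000100
-38 → 1011010
Subtract via negate-and-add: invert 1011010 + 1 = 0100110 (i.e. 38).
  1000100
+ 0100110
= 1101010
Result 1101010: MSB = 1 → 106 − 128 = -22.
Addends (after negating the subtrahend) have opposite signs, so signed overflow cannot occur.

-22; no overflow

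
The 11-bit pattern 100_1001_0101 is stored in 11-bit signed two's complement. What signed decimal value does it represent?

MSB is 1, so the value is negative.
Unsigned reading: 1173. Subtract 2^11 = 2048: 1173 − 2048 = -875.

-875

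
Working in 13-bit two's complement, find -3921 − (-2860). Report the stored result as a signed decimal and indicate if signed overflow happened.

-1061; no overflow

-3921 → 1000010101111
-2860 → 1010011010100
Subtract via negate-and-add: invert 1010011010100 + 1 = 0101100101100 (i.e. 2860).
  1000010101111
+ 0101100101100
= 1101111011011
Result 1101111011011: MSB = 1 → 7131 − 8192 = -1061.
Addends (after negating the subtrahend) have opposite signs, so signed overflow cannot occur.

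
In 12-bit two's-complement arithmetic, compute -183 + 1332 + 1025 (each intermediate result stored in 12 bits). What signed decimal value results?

-1922

-183 + 1332 = 1149 (010001111101)
1149 + 1025 = 2174 → wraps to -1922 (100001111110)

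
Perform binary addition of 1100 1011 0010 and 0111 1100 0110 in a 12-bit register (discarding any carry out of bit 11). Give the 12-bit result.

  110010110010
+ 011111000110
= 010001111000  (discard carry-out 1)

010001111000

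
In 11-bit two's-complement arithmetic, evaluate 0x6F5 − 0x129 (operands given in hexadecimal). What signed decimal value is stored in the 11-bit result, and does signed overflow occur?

0x6F5 = 11011110101 = -267 (signed)
0x129 = 00100101001 = 297 (signed)
Subtract via negate-and-add: invert 00100101001 + 1 = 11011010111 (i.e. -297).
  11011110101
+ 11011010111
= 10111001100  (discard carry-out 1)
Result 10111001100: MSB = 1 → 1484 − 2048 = -564.
Both addends (after negating the subtrahend) are negative and so is the stored result: no signed overflow.

-564; no overflow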